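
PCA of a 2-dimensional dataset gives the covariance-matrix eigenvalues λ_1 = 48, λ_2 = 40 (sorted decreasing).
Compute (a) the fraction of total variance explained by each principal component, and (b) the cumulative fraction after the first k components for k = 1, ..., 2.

Step 1 — total variance = trace(Sigma) = Σ λ_i = 48 + 40 = 88.

Step 2 — fraction explained by component i = λ_i / Σ λ:
  PC1: 48/88 = 0.5455
  PC2: 40/88 = 0.4545

Step 3 — cumulative fraction after k components = (λ_1 + ... + λ_k) / Σ λ:
  k = 1: 48/88 = 0.5455
  k = 2: (48 + 40)/88 = 88/88 = 1

Summary (fraction, with percent):

explained: PC1 0.5455 (54.55%), PC2 0.4545 (45.45%);  cumulative: 0.5455, 1


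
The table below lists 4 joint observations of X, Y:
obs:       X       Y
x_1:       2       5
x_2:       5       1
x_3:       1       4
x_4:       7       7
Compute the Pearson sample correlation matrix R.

Step 1 — column means:
  mean(X) = (2 + 5 + 1 + 7) / 4 = 15/4 = 3.75
  mean(Y) = (5 + 1 + 4 + 7) / 4 = 17/4 = 4.25

Step 2 — sample variances and covariances s[i,j] = (1/(n-1)) · Σ_k (x_{k,i} - mean_i) · (x_{k,j} - mean_j), with n-1 = 3:
  s[X,X] = ((-1.75)·(-1.75) + (1.25)·(1.25) + (-2.75)·(-2.75) + (3.25)·(3.25)) / 3 = 22.75/3 = 7.5833
  s[X,Y] = ((-1.75)·(0.75) + (1.25)·(-3.25) + (-2.75)·(-0.25) + (3.25)·(2.75)) / 3 = 4.25/3 = 1.4167
  s[Y,Y] = ((0.75)·(0.75) + (-3.25)·(-3.25) + (-0.25)·(-0.25) + (2.75)·(2.75)) / 3 = 18.75/3 = 6.25
  Sample standard deviations s_i = √(s[i,i]):
  s(X) = √(7.5833) = 2.7538
  s(Y) = √(6.25) = 2.5

Step 3 — r_{ij} = s_{ij} / (s_i · s_j):
  r[X,X] = 1 (diagonal).
  r[X,Y] = 1.4167 / (2.7538 · 2.5) = 1.4167 / 6.8845 = 0.2058
  r[Y,Y] = 1 (diagonal).

R is symmetric with unit diagonal. Assembling:

R = [[1, 0.2058],
 [0.2058, 1]]


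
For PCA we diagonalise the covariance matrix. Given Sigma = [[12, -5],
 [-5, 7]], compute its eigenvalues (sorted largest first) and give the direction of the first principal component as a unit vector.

Step 1 — characteristic polynomial of 2×2 Sigma:
  det(Sigma - λI) = λ² - trace · λ + det = 0.
  trace = 12 + 7 = 19, det = 12·7 - (-5)² = 59.
Step 2 — discriminant:
  Δ = trace² - 4·det = 361 - 236 = 125.
Step 3 — eigenvalues:
  λ = (trace ± √Δ)/2 = (19 ± 11.1803)/2,
  λ_1 = 15.0902,  λ_2 = 3.9098.

Step 4 — unit eigenvector for λ_1: solve (Sigma - λ_1 I)v = 0. First row:
  (12 - 15.0902)·v_x + (-5)·v_y = 0, i.e. (-3.0902)·v_x + (-5)·v_y = 0,
  so v ∝ (b, λ_1 - a) = (-5, 3.0902); multiply by -1 so the first entry is positive: u = (5, -3.0902).
  ||u|| = √((5)² + (-3.0902)²) = √(34.5492) ≈ 5.8779,
  v_1 = u/||u|| ≈ (0.8507, -0.5257) (||v_1|| = 1).

λ_1 = 15.0902,  λ_2 = 3.9098;  v_1 ≈ (0.8507, -0.5257)


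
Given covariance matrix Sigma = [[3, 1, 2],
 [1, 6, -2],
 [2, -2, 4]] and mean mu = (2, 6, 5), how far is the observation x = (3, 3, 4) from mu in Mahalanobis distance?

Step 1 — centre the observation: (x - mu) = (1, -3, -1).

Step 2 — invert Sigma (cofactor / det for 3×3, or solve directly):
  Sigma^{-1} = [[0.8333, -0.3333, -0.5833],
 [-0.3333, 0.3333, 0.3333],
 [-0.5833, 0.3333, 0.7083]].

Step 3 — form the quadratic (x - mu)^T · Sigma^{-1} · (x - mu):
  Sigma^{-1} · (x - mu) = (2.4167, -1.6667, -2.2917).
  (x - mu)^T · [Sigma^{-1} · (x - mu)] = (1)·(2.4167) + (-3)·(-1.6667) + (-1)·(-2.2917) = 9.7083.

Step 4 — take square root: d = √(9.7083) ≈ 3.1158.

d(x, mu) = √(9.7083) ≈ 3.1158


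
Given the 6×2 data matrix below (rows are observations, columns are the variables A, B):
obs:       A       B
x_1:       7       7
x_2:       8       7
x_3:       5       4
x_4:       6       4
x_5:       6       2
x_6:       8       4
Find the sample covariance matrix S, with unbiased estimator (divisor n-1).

Step 1 — column means:
  mean(A) = (7 + 8 + 5 + 6 + 6 + 8) / 6 = 40/6 = 6.6667
  mean(B) = (7 + 7 + 4 + 4 + 2 + 4) / 6 = 28/6 = 4.6667

Step 2 — sample covariance S[i,j] = (1/(n-1)) · Σ_k (x_{k,i} - mean_i) · (x_{k,j} - mean_j), with n-1 = 5.
  S[A,A] = ((0.3333)·(0.3333) + (1.3333)·(1.3333) + (-1.6667)·(-1.6667) + (-0.6667)·(-0.6667) + (-0.6667)·(-0.6667) + (1.3333)·(1.3333)) / 5 = 7.3333/5 = 1.4667
  S[A,B] = ((0.3333)·(2.3333) + (1.3333)·(2.3333) + (-1.6667)·(-0.6667) + (-0.6667)·(-0.6667) + (-0.6667)·(-2.6667) + (1.3333)·(-0.6667)) / 5 = 6.3333/5 = 1.2667
  S[B,B] = ((2.3333)·(2.3333) + (2.3333)·(2.3333) + (-0.6667)·(-0.6667) + (-0.6667)·(-0.6667) + (-2.6667)·(-2.6667) + (-0.6667)·(-0.6667)) / 5 = 19.3333/5 = 3.8667

S is symmetric (S[j,i] = S[i,j]). Assembling:

S = [[1.4667, 1.2667],
 [1.2667, 3.8667]]


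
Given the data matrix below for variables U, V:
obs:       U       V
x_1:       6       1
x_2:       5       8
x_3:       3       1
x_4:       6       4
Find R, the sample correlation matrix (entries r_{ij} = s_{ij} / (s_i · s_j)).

Step 1 — column means:
  mean(U) = (6 + 5 + 3 + 6) / 4 = 20/4 = 5
  mean(V) = (1 + 8 + 1 + 4) / 4 = 14/4 = 3.5

Step 2 — sample variances and covariances s[i,j] = (1/(n-1)) · Σ_k (x_{k,i} - mean_i) · (x_{k,j} - mean_j), with n-1 = 3:
  s[U,U] = ((1)·(1) + (0)·(0) + (-2)·(-2) + (1)·(1)) / 3 = 6/3 = 2
  s[U,V] = ((1)·(-2.5) + (0)·(4.5) + (-2)·(-2.5) + (1)·(0.5)) / 3 = 3/3 = 1
  s[V,V] = ((-2.5)·(-2.5) + (4.5)·(4.5) + (-2.5)·(-2.5) + (0.5)·(0.5)) / 3 = 33/3 = 11
  Sample standard deviations s_i = √(s[i,i]):
  s(U) = √(2) = 1.4142
  s(V) = √(11) = 3.3166

Step 3 — r_{ij} = s_{ij} / (s_i · s_j):
  r[U,U] = 1 (diagonal).
  r[U,V] = 1 / (1.4142 · 3.3166) = 1 / 4.6904 = 0.2132
  r[V,V] = 1 (diagonal).

R is symmetric with unit diagonal. Assembling:

R = [[1, 0.2132],
 [0.2132, 1]]


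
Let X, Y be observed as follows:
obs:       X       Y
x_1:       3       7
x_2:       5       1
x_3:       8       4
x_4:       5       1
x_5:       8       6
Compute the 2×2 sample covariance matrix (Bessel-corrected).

Step 1 — column means:
  mean(X) = (3 + 5 + 8 + 5 + 8) / 5 = 29/5 = 5.8
  mean(Y) = (7 + 1 + 4 + 1 + 6) / 5 = 19/5 = 3.8

Step 2 — sample covariance S[i,j] = (1/(n-1)) · Σ_k (x_{k,i} - mean_i) · (x_{k,j} - mean_j), with n-1 = 4.
  S[X,X] = ((-2.8)·(-2.8) + (-0.8)·(-0.8) + (2.2)·(2.2) + (-0.8)·(-0.8) + (2.2)·(2.2)) / 4 = 18.8/4 = 4.7
  S[X,Y] = ((-2.8)·(3.2) + (-0.8)·(-2.8) + (2.2)·(0.2) + (-0.8)·(-2.8) + (2.2)·(2.2)) / 4 = 0.8/4 = 0.2
  S[Y,Y] = ((3.2)·(3.2) + (-2.8)·(-2.8) + (0.2)·(0.2) + (-2.8)·(-2.8) + (2.2)·(2.2)) / 4 = 30.8/4 = 7.7

S is symmetric (S[j,i] = S[i,j]). Assembling:

S = [[4.7, 0.2],
 [0.2, 7.7]]


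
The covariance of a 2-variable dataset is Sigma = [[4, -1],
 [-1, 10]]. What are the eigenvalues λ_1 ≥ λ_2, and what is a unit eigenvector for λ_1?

Step 1 — characteristic polynomial of 2×2 Sigma:
  det(Sigma - λI) = λ² - trace · λ + det = 0.
  trace = 4 + 10 = 14, det = 4·10 - (-1)² = 39.
Step 2 — discriminant:
  Δ = trace² - 4·det = 196 - 156 = 40.
Step 3 — eigenvalues:
  λ = (trace ± √Δ)/2 = (14 ± 6.3246)/2,
  λ_1 = 10.1623,  λ_2 = 3.8377.

Step 4 — unit eigenvector for λ_1: solve (Sigma - λ_1 I)v = 0. First row:
  (4 - 10.1623)·v_x + (-1)·v_y = 0, i.e. (-6.1623)·v_x + (-1)·v_y = 0,
  so v ∝ (b, λ_1 - a) = (-1, 6.1623); multiply by -1 so the first entry is positive: u = (1, -6.1623).
  ||u|| = √((1)² + (-6.1623)²) = √(38.9737) ≈ 6.2429,
  v_1 = u/||u|| ≈ (0.1602, -0.9871) (||v_1|| = 1).

λ_1 = 10.1623,  λ_2 = 3.8377;  v_1 ≈ (0.1602, -0.9871)


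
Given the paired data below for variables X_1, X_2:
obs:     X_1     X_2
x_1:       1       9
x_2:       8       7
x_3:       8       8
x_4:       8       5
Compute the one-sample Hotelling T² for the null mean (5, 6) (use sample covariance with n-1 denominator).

Step 1 — sample mean vector:
  mean(X_1) = (1 + 8 + 8 + 8) / 4 = 25/4 = 6.25
  mean(X_2) = (9 + 7 + 8 + 5) / 4 = 29/4 = 7.25
  x̄ = (6.25, 7.25),  deviation x̄ - mu_0 = (6.25, 7.25) - (5, 6) = (1.25, 1.25).

Step 2 — sample covariance matrix, S[i,j] = (1/(n-1)) · Σ_k (x_{k,i} - mean_i) · (x_{k,j} - mean_j), divisor n-1 = 3:
  S[X_1,X_1] = ((-5.25)·(-5.25) + (1.75)·(1.75) + (1.75)·(1.75) + (1.75)·(1.75)) / 3 = 36.75/3 = 12.25
  S[X_1,X_2] = ((-5.25)·(1.75) + (1.75)·(-0.25) + (1.75)·(0.75) + (1.75)·(-2.25)) / 3 = -12.25/3 = -4.0833
  S[X_2,X_2] = ((1.75)·(1.75) + (-0.25)·(-0.25) + (0.75)·(0.75) + (-2.25)·(-2.25)) / 3 = 8.75/3 = 2.9167
  S = [[12.25, -4.0833],
 [-4.0833, 2.9167]].

Step 3 — invert S. det(S) = 12.25·2.9167 - (-4.0833)² = 19.0556.
  S^{-1} = (1/det) · [[d, -b], [-b, a]] = [[0.1531, 0.2143],
 [0.2143, 0.6429]].

Step 4 — quadratic form (x̄ - mu_0)^T · S^{-1} · (x̄ - mu_0):
  S^{-1} · (x̄ - mu_0) = (0.4592, 1.0714),
  (x̄ - mu_0)^T · [...] = (1.25)·(0.4592) + (1.25)·(1.0714) = 1.9133.

Step 5 — scale by n: T² = 4 · 1.9133 = 7.6531.

T² ≈ 7.6531


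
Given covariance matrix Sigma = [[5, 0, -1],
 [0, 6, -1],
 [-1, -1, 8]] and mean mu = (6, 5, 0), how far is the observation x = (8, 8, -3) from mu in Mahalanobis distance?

Step 1 — centre the observation: (x - mu) = (2, 3, -3).

Step 2 — invert Sigma (cofactor / det for 3×3, or solve directly):
  Sigma^{-1} = [[0.2052, 0.0044, 0.0262],
 [0.0044, 0.1703, 0.0218],
 [0.0262, 0.0218, 0.131]].

Step 3 — form the quadratic (x - mu)^T · Sigma^{-1} · (x - mu):
  Sigma^{-1} · (x - mu) = (0.345, 0.4541, -0.2751).
  (x - mu)^T · [Sigma^{-1} · (x - mu)] = (2)·(0.345) + (3)·(0.4541) + (-3)·(-0.2751) = 2.8777.

Step 4 — take square root: d = √(2.8777) ≈ 1.6964.

d(x, mu) = √(2.8777) ≈ 1.6964


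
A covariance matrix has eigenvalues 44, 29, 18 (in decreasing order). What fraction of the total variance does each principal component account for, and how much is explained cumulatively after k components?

Step 1 — total variance = trace(Sigma) = Σ λ_i = 44 + 29 + 18 = 91.

Step 2 — fraction explained by component i = λ_i / Σ λ:
  PC1: 44/91 = 0.4835
  PC2: 29/91 = 0.3187
  PC3: 18/91 = 0.1978

Step 3 — cumulative fraction after k components = (λ_1 + ... + λ_k) / Σ λ:
  k = 1: 44/91 = 0.4835
  k = 2: (44 + 29)/91 = 73/91 = 0.8022
  k = 3: (44 + 29 + 18)/91 = 91/91 = 1

Summary (fraction, with percent):

explained: PC1 0.4835 (48.35%), PC2 0.3187 (31.87%), PC3 0.1978 (19.78%);  cumulative: 0.4835, 0.8022, 1


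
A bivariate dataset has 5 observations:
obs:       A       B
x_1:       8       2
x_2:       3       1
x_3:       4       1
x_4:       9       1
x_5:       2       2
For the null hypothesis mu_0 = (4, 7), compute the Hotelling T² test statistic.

Step 1 — sample mean vector:
  mean(A) = (8 + 3 + 4 + 9 + 2) / 5 = 26/5 = 5.2
  mean(B) = (2 + 1 + 1 + 1 + 2) / 5 = 7/5 = 1.4
  x̄ = (5.2, 1.4),  deviation x̄ - mu_0 = (5.2, 1.4) - (4, 7) = (1.2, -5.6).

Step 2 — sample covariance matrix, S[i,j] = (1/(n-1)) · Σ_k (x_{k,i} - mean_i) · (x_{k,j} - mean_j), divisor n-1 = 4:
  S[A,A] = ((2.8)·(2.8) + (-2.2)·(-2.2) + (-1.2)·(-1.2) + (3.8)·(3.8) + (-3.2)·(-3.2)) / 4 = 38.8/4 = 9.7
  S[A,B] = ((2.8)·(0.6) + (-2.2)·(-0.4) + (-1.2)·(-0.4) + (3.8)·(-0.4) + (-3.2)·(0.6)) / 4 = -0.4/4 = -0.1
  S[B,B] = ((0.6)·(0.6) + (-0.4)·(-0.4) + (-0.4)·(-0.4) + (-0.4)·(-0.4) + (0.6)·(0.6)) / 4 = 1.2/4 = 0.3
  S = [[9.7, -0.1],
 [-0.1, 0.3]].

Step 3 — invert S. det(S) = 9.7·0.3 - (-0.1)² = 2.9.
  S^{-1} = (1/det) · [[d, -b], [-b, a]] = [[0.1034, 0.0345],
 [0.0345, 3.3448]].

Step 4 — quadratic form (x̄ - mu_0)^T · S^{-1} · (x̄ - mu_0):
  S^{-1} · (x̄ - mu_0) = (-0.069, -18.6897),
  (x̄ - mu_0)^T · [...] = (1.2)·(-0.069) + (-5.6)·(-18.6897) = 104.5793.

Step 5 — scale by n: T² = 5 · 104.5793 = 522.8966.

T² ≈ 522.8966


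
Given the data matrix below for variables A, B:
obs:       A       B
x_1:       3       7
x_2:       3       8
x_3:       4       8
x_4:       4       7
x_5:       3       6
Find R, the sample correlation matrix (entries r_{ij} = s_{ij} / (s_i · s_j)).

Step 1 — column means:
  mean(A) = (3 + 3 + 4 + 4 + 3) / 5 = 17/5 = 3.4
  mean(B) = (7 + 8 + 8 + 7 + 6) / 5 = 36/5 = 7.2

Step 2 — sample variances and covariances s[i,j] = (1/(n-1)) · Σ_k (x_{k,i} - mean_i) · (x_{k,j} - mean_j), with n-1 = 4:
  s[A,A] = ((-0.4)·(-0.4) + (-0.4)·(-0.4) + (0.6)·(0.6) + (0.6)·(0.6) + (-0.4)·(-0.4)) / 4 = 1.2/4 = 0.3
  s[A,B] = ((-0.4)·(-0.2) + (-0.4)·(0.8) + (0.6)·(0.8) + (0.6)·(-0.2) + (-0.4)·(-1.2)) / 4 = 0.6/4 = 0.15
  s[B,B] = ((-0.2)·(-0.2) + (0.8)·(0.8) + (0.8)·(0.8) + (-0.2)·(-0.2) + (-1.2)·(-1.2)) / 4 = 2.8/4 = 0.7
  Sample standard deviations s_i = √(s[i,i]):
  s(A) = √(0.3) = 0.5477
  s(B) = √(0.7) = 0.8367

Step 3 — r_{ij} = s_{ij} / (s_i · s_j):
  r[A,A] = 1 (diagonal).
  r[A,B] = 0.15 / (0.5477 · 0.8367) = 0.15 / 0.4583 = 0.3273
  r[B,B] = 1 (diagonal).

R is symmetric with unit diagonal. Assembling:

R = [[1, 0.3273],
 [0.3273, 1]]


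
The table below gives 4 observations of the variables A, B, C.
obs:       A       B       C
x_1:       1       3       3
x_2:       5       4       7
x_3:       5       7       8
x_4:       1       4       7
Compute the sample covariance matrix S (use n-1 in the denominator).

Step 1 — column means:
  mean(A) = (1 + 5 + 5 + 1) / 4 = 12/4 = 3
  mean(B) = (3 + 4 + 7 + 4) / 4 = 18/4 = 4.5
  mean(C) = (3 + 7 + 8 + 7) / 4 = 25/4 = 6.25

Step 2 — sample covariance S[i,j] = (1/(n-1)) · Σ_k (x_{k,i} - mean_i) · (x_{k,j} - mean_j), with n-1 = 3.
  S[A,A] = ((-2)·(-2) + (2)·(2) + (2)·(2) + (-2)·(-2)) / 3 = 16/3 = 5.3333
  S[A,B] = ((-2)·(-1.5) + (2)·(-0.5) + (2)·(2.5) + (-2)·(-0.5)) / 3 = 8/3 = 2.6667
  S[A,C] = ((-2)·(-3.25) + (2)·(0.75) + (2)·(1.75) + (-2)·(0.75)) / 3 = 10/3 = 3.3333
  S[B,B] = ((-1.5)·(-1.5) + (-0.5)·(-0.5) + (2.5)·(2.5) + (-0.5)·(-0.5)) / 3 = 9/3 = 3
  S[B,C] = ((-1.5)·(-3.25) + (-0.5)·(0.75) + (2.5)·(1.75) + (-0.5)·(0.75)) / 3 = 8.5/3 = 2.8333
  S[C,C] = ((-3.25)·(-3.25) + (0.75)·(0.75) + (1.75)·(1.75) + (0.75)·(0.75)) / 3 = 14.75/3 = 4.9167

S is symmetric (S[j,i] = S[i,j]). Assembling:

S = [[5.3333, 2.6667, 3.3333],
 [2.6667, 3, 2.8333],
 [3.3333, 2.8333, 4.9167]]


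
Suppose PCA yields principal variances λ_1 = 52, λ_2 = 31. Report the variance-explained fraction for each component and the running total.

Step 1 — total variance = trace(Sigma) = Σ λ_i = 52 + 31 = 83.

Step 2 — fraction explained by component i = λ_i / Σ λ:
  PC1: 52/83 = 0.6265
  PC2: 31/83 = 0.3735

Step 3 — cumulative fraction after k components = (λ_1 + ... + λ_k) / Σ λ:
  k = 1: 52/83 = 0.6265
  k = 2: (52 + 31)/83 = 83/83 = 1

Summary (fraction, with percent):

explained: PC1 0.6265 (62.65%), PC2 0.3735 (37.35%);  cumulative: 0.6265, 1


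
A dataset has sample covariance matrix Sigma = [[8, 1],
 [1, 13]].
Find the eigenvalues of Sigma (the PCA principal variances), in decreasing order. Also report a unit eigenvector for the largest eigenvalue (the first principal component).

Step 1 — characteristic polynomial of 2×2 Sigma:
  det(Sigma - λI) = λ² - trace · λ + det = 0.
  trace = 8 + 13 = 21, det = 8·13 - (1)² = 103.
Step 2 — discriminant:
  Δ = trace² - 4·det = 441 - 412 = 29.
Step 3 — eigenvalues:
  λ = (trace ± √Δ)/2 = (21 ± 5.3852)/2,
  λ_1 = 13.1926,  λ_2 = 7.8074.

Step 4 — unit eigenvector for λ_1: solve (Sigma - λ_1 I)v = 0. First row:
  (8 - 13.1926)·v_x + (1)·v_y = 0, i.e. (-5.1926)·v_x + (1)·v_y = 0,
  so v ∝ (b, λ_1 - a) = (1, 5.1926) = u.
  ||u|| = √((1)² + (5.1926)²) = √(27.9629) ≈ 5.288,
  v_1 = u/||u|| ≈ (0.1891, 0.982) (||v_1|| = 1).

λ_1 = 13.1926,  λ_2 = 7.8074;  v_1 ≈ (0.1891, 0.982)


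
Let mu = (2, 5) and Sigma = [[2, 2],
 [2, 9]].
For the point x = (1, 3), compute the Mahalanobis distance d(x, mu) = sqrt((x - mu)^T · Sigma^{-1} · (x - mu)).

Step 1 — centre the observation: (x - mu) = (-1, -2).

Step 2 — invert Sigma. det(Sigma) = 2·9 - (2)² = 14.
  Sigma^{-1} = (1/det) · [[d, -b], [-b, a]] = [[0.6429, -0.1429],
 [-0.1429, 0.1429]].

Step 3 — form the quadratic (x - mu)^T · Sigma^{-1} · (x - mu):
  Sigma^{-1} · (x - mu) = (-0.3571, -0.1429).
  (x - mu)^T · [Sigma^{-1} · (x - mu)] = (-1)·(-0.3571) + (-2)·(-0.1429) = 0.6429.

Step 4 — take square root: d = √(0.6429) ≈ 0.8018.

d(x, mu) = √(0.6429) ≈ 0.8018


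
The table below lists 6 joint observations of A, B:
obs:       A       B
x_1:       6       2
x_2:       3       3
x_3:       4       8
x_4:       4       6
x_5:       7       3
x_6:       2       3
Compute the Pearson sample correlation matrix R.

Step 1 — column means:
  mean(A) = (6 + 3 + 4 + 4 + 7 + 2) / 6 = 26/6 = 4.3333
  mean(B) = (2 + 3 + 8 + 6 + 3 + 3) / 6 = 25/6 = 4.1667

Step 2 — sample variances and covariances s[i,j] = (1/(n-1)) · Σ_k (x_{k,i} - mean_i) · (x_{k,j} - mean_j), with n-1 = 5:
  s[A,A] = ((1.6667)·(1.6667) + (-1.3333)·(-1.3333) + (-0.3333)·(-0.3333) + (-0.3333)·(-0.3333) + (2.6667)·(2.6667) + (-2.3333)·(-2.3333)) / 5 = 17.3333/5 = 3.4667
  s[A,B] = ((1.6667)·(-2.1667) + (-1.3333)·(-1.1667) + (-0.3333)·(3.8333) + (-0.3333)·(1.8333) + (2.6667)·(-1.1667) + (-2.3333)·(-1.1667)) / 5 = -4.3333/5 = -0.8667
  s[B,B] = ((-2.1667)·(-2.1667) + (-1.1667)·(-1.1667) + (3.8333)·(3.8333) + (1.8333)·(1.8333) + (-1.1667)·(-1.1667) + (-1.1667)·(-1.1667)) / 5 = 26.8333/5 = 5.3667
  Sample standard deviations s_i = √(s[i,i]):
  s(A) = √(3.4667) = 1.8619
  s(B) = √(5.3667) = 2.3166

Step 3 — r_{ij} = s_{ij} / (s_i · s_j):
  r[A,A] = 1 (diagonal).
  r[A,B] = -0.8667 / (1.8619 · 2.3166) = -0.8667 / 4.3133 = -0.2009
  r[B,B] = 1 (diagonal).

R is symmetric with unit diagonal. Assembling:

R = [[1, -0.2009],
 [-0.2009, 1]]


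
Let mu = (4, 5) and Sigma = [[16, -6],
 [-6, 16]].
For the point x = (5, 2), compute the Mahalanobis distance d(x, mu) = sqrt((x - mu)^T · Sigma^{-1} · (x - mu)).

Step 1 — centre the observation: (x - mu) = (1, -3).

Step 2 — invert Sigma. det(Sigma) = 16·16 - (-6)² = 220.
  Sigma^{-1} = (1/det) · [[d, -b], [-b, a]] = [[0.0727, 0.0273],
 [0.0273, 0.0727]].

Step 3 — form the quadratic (x - mu)^T · Sigma^{-1} · (x - mu):
  Sigma^{-1} · (x - mu) = (-0.0091, -0.1909).
  (x - mu)^T · [Sigma^{-1} · (x - mu)] = (1)·(-0.0091) + (-3)·(-0.1909) = 0.5636.

Step 4 — take square root: d = √(0.5636) ≈ 0.7508.

d(x, mu) = √(0.5636) ≈ 0.7508


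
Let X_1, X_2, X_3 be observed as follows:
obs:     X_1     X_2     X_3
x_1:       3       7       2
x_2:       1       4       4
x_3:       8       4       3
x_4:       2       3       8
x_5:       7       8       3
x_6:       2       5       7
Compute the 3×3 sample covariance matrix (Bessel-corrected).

Step 1 — column means:
  mean(X_1) = (3 + 1 + 8 + 2 + 7 + 2) / 6 = 23/6 = 3.8333
  mean(X_2) = (7 + 4 + 4 + 3 + 8 + 5) / 6 = 31/6 = 5.1667
  mean(X_3) = (2 + 4 + 3 + 8 + 3 + 7) / 6 = 27/6 = 4.5

Step 2 — sample covariance S[i,j] = (1/(n-1)) · Σ_k (x_{k,i} - mean_i) · (x_{k,j} - mean_j), with n-1 = 5.
  S[X_1,X_1] = ((-0.8333)·(-0.8333) + (-2.8333)·(-2.8333) + (4.1667)·(4.1667) + (-1.8333)·(-1.8333) + (3.1667)·(3.1667) + (-1.8333)·(-1.8333)) / 5 = 42.8333/5 = 8.5667
  S[X_1,X_2] = ((-0.8333)·(1.8333) + (-2.8333)·(-1.1667) + (4.1667)·(-1.1667) + (-1.8333)·(-2.1667) + (3.1667)·(2.8333) + (-1.8333)·(-0.1667)) / 5 = 10.1667/5 = 2.0333
  S[X_1,X_3] = ((-0.8333)·(-2.5) + (-2.8333)·(-0.5) + (4.1667)·(-1.5) + (-1.8333)·(3.5) + (3.1667)·(-1.5) + (-1.8333)·(2.5)) / 5 = -18.5/5 = -3.7
  S[X_2,X_2] = ((1.8333)·(1.8333) + (-1.1667)·(-1.1667) + (-1.1667)·(-1.1667) + (-2.1667)·(-2.1667) + (2.8333)·(2.8333) + (-0.1667)·(-0.1667)) / 5 = 18.8333/5 = 3.7667
  S[X_2,X_3] = ((1.8333)·(-2.5) + (-1.1667)·(-0.5) + (-1.1667)·(-1.5) + (-2.1667)·(3.5) + (2.8333)·(-1.5) + (-0.1667)·(2.5)) / 5 = -14.5/5 = -2.9
  S[X_3,X_3] = ((-2.5)·(-2.5) + (-0.5)·(-0.5) + (-1.5)·(-1.5) + (3.5)·(3.5) + (-1.5)·(-1.5) + (2.5)·(2.5)) / 5 = 29.5/5 = 5.9

S is symmetric (S[j,i] = S[i,j]). Assembling:

S = [[8.5667, 2.0333, -3.7],
 [2.0333, 3.7667, -2.9],
 [-3.7, -2.9, 5.9]]


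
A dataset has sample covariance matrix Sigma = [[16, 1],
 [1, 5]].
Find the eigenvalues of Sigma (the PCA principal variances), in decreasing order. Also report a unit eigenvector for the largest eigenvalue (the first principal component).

Step 1 — characteristic polynomial of 2×2 Sigma:
  det(Sigma - λI) = λ² - trace · λ + det = 0.
  trace = 16 + 5 = 21, det = 16·5 - (1)² = 79.
Step 2 — discriminant:
  Δ = trace² - 4·det = 441 - 316 = 125.
Step 3 — eigenvalues:
  λ = (trace ± √Δ)/2 = (21 ± 11.1803)/2,
  λ_1 = 16.0902,  λ_2 = 4.9098.

Step 4 — unit eigenvector for λ_1: solve (Sigma - λ_1 I)v = 0. First row:
  (16 - 16.0902)·v_x + (1)·v_y = 0, i.e. (-0.0902)·v_x + (1)·v_y = 0,
  so v ∝ (b, λ_1 - a) = (1, 0.0902) = u.
  ||u|| = √((1)² + (0.0902)²) = √(1.0081) ≈ 1.0041,
  v_1 = u/||u|| ≈ (0.996, 0.0898) (||v_1|| = 1).

λ_1 = 16.0902,  λ_2 = 4.9098;  v_1 ≈ (0.996, 0.0898)


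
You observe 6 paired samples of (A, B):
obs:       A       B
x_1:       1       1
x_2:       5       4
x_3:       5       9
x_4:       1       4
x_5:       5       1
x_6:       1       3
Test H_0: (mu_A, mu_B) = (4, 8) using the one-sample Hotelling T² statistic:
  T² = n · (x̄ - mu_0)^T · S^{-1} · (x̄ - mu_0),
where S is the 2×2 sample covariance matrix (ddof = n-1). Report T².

Step 1 — sample mean vector:
  mean(A) = (1 + 5 + 5 + 1 + 5 + 1) / 6 = 18/6 = 3
  mean(B) = (1 + 4 + 9 + 4 + 1 + 3) / 6 = 22/6 = 3.6667
  x̄ = (3, 3.6667),  deviation x̄ - mu_0 = (3, 3.6667) - (4, 8) = (-1, -4.3333).

Step 2 — sample covariance matrix, S[i,j] = (1/(n-1)) · Σ_k (x_{k,i} - mean_i) · (x_{k,j} - mean_j), divisor n-1 = 5:
  S[A,A] = ((-2)·(-2) + (2)·(2) + (2)·(2) + (-2)·(-2) + (2)·(2) + (-2)·(-2)) / 5 = 24/5 = 4.8
  S[A,B] = ((-2)·(-2.6667) + (2)·(0.3333) + (2)·(5.3333) + (-2)·(0.3333) + (2)·(-2.6667) + (-2)·(-0.6667)) / 5 = 12/5 = 2.4
  S[B,B] = ((-2.6667)·(-2.6667) + (0.3333)·(0.3333) + (5.3333)·(5.3333) + (0.3333)·(0.3333) + (-2.6667)·(-2.6667) + (-0.6667)·(-0.6667)) / 5 = 43.3333/5 = 8.6667
  S = [[4.8, 2.4],
 [2.4, 8.6667]].

Step 3 — invert S. det(S) = 4.8·8.6667 - (2.4)² = 35.84.
  S^{-1} = (1/det) · [[d, -b], [-b, a]] = [[0.2418, -0.067],
 [-0.067, 0.1339]].

Step 4 — quadratic form (x̄ - mu_0)^T · S^{-1} · (x̄ - mu_0):
  S^{-1} · (x̄ - mu_0) = (0.0484, -0.5134),
  (x̄ - mu_0)^T · [...] = (-1)·(0.0484) + (-4.3333)·(-0.5134) = 2.1763.

Step 5 — scale by n: T² = 6 · 2.1763 = 13.058.

T² ≈ 13.058


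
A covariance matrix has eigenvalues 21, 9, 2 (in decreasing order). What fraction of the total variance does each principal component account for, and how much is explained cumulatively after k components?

Step 1 — total variance = trace(Sigma) = Σ λ_i = 21 + 9 + 2 = 32.

Step 2 — fraction explained by component i = λ_i / Σ λ:
  PC1: 21/32 = 0.6562
  PC2: 9/32 = 0.2812
  PC3: 2/32 = 0.0625

Step 3 — cumulative fraction after k components = (λ_1 + ... + λ_k) / Σ λ:
  k = 1: 21/32 = 0.6562
  k = 2: (21 + 9)/32 = 30/32 = 0.9375
  k = 3: (21 + 9 + 2)/32 = 32/32 = 1

Summary (fraction, with percent):

explained: PC1 0.6562 (65.62%), PC2 0.2812 (28.12%), PC3 0.0625 (6.25%);  cumulative: 0.6562, 0.9375, 1


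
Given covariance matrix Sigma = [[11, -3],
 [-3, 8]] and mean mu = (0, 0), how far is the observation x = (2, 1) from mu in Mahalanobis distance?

Step 1 — centre the observation: (x - mu) = (2, 1).

Step 2 — invert Sigma. det(Sigma) = 11·8 - (-3)² = 79.
  Sigma^{-1} = (1/det) · [[d, -b], [-b, a]] = [[0.1013, 0.038],
 [0.038, 0.1392]].

Step 3 — form the quadratic (x - mu)^T · Sigma^{-1} · (x - mu):
  Sigma^{-1} · (x - mu) = (0.2405, 0.2152).
  (x - mu)^T · [Sigma^{-1} · (x - mu)] = (2)·(0.2405) + (1)·(0.2152) = 0.6962.

Step 4 — take square root: d = √(0.6962) ≈ 0.8344.

d(x, mu) = √(0.6962) ≈ 0.8344


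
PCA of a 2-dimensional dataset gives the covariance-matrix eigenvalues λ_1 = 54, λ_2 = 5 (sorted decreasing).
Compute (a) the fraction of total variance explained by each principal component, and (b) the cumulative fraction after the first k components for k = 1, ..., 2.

Step 1 — total variance = trace(Sigma) = Σ λ_i = 54 + 5 = 59.

Step 2 — fraction explained by component i = λ_i / Σ λ:
  PC1: 54/59 = 0.9153
  PC2: 5/59 = 0.0847

Step 3 — cumulative fraction after k components = (λ_1 + ... + λ_k) / Σ λ:
  k = 1: 54/59 = 0.9153
  k = 2: (54 + 5)/59 = 59/59 = 1

Summary (fraction, with percent):

explained: PC1 0.9153 (91.53%), PC2 0.0847 (8.47%);  cumulative: 0.9153, 1


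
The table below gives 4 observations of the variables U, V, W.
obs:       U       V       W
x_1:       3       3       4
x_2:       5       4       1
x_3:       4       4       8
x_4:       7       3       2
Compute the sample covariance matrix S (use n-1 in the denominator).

Step 1 — column means:
  mean(U) = (3 + 5 + 4 + 7) / 4 = 19/4 = 4.75
  mean(V) = (3 + 4 + 4 + 3) / 4 = 14/4 = 3.5
  mean(W) = (4 + 1 + 8 + 2) / 4 = 15/4 = 3.75

Step 2 — sample covariance S[i,j] = (1/(n-1)) · Σ_k (x_{k,i} - mean_i) · (x_{k,j} - mean_j), with n-1 = 3.
  S[U,U] = ((-1.75)·(-1.75) + (0.25)·(0.25) + (-0.75)·(-0.75) + (2.25)·(2.25)) / 3 = 8.75/3 = 2.9167
  S[U,V] = ((-1.75)·(-0.5) + (0.25)·(0.5) + (-0.75)·(0.5) + (2.25)·(-0.5)) / 3 = -0.5/3 = -0.1667
  S[U,W] = ((-1.75)·(0.25) + (0.25)·(-2.75) + (-0.75)·(4.25) + (2.25)·(-1.75)) / 3 = -8.25/3 = -2.75
  S[V,V] = ((-0.5)·(-0.5) + (0.5)·(0.5) + (0.5)·(0.5) + (-0.5)·(-0.5)) / 3 = 1/3 = 0.3333
  S[V,W] = ((-0.5)·(0.25) + (0.5)·(-2.75) + (0.5)·(4.25) + (-0.5)·(-1.75)) / 3 = 1.5/3 = 0.5
  S[W,W] = ((0.25)·(0.25) + (-2.75)·(-2.75) + (4.25)·(4.25) + (-1.75)·(-1.75)) / 3 = 28.75/3 = 9.5833

S is symmetric (S[j,i] = S[i,j]). Assembling:

S = [[2.9167, -0.1667, -2.75],
 [-0.1667, 0.3333, 0.5],
 [-2.75, 0.5, 9.5833]]


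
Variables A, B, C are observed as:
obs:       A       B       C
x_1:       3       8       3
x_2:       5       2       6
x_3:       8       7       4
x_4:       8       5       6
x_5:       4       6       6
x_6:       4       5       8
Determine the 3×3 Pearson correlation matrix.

Step 1 — column means:
  mean(A) = (3 + 5 + 8 + 8 + 4 + 4) / 6 = 32/6 = 5.3333
  mean(B) = (8 + 2 + 7 + 5 + 6 + 5) / 6 = 33/6 = 5.5
  mean(C) = (3 + 6 + 4 + 6 + 6 + 8) / 6 = 33/6 = 5.5

Step 2 — sample variances and covariances s[i,j] = (1/(n-1)) · Σ_k (x_{k,i} - mean_i) · (x_{k,j} - mean_j), with n-1 = 5:
  s[A,A] = ((-2.3333)·(-2.3333) + (-0.3333)·(-0.3333) + (2.6667)·(2.6667) + (2.6667)·(2.6667) + (-1.3333)·(-1.3333) + (-1.3333)·(-1.3333)) / 5 = 23.3333/5 = 4.6667
  s[A,B] = ((-2.3333)·(2.5) + (-0.3333)·(-3.5) + (2.6667)·(1.5) + (2.6667)·(-0.5) + (-1.3333)·(0.5) + (-1.3333)·(-0.5)) / 5 = -2/5 = -0.4
  s[A,C] = ((-2.3333)·(-2.5) + (-0.3333)·(0.5) + (2.6667)·(-1.5) + (2.6667)·(0.5) + (-1.3333)·(0.5) + (-1.3333)·(2.5)) / 5 = -1/5 = -0.2
  s[B,B] = ((2.5)·(2.5) + (-3.5)·(-3.5) + (1.5)·(1.5) + (-0.5)·(-0.5) + (0.5)·(0.5) + (-0.5)·(-0.5)) / 5 = 21.5/5 = 4.3
  s[B,C] = ((2.5)·(-2.5) + (-3.5)·(0.5) + (1.5)·(-1.5) + (-0.5)·(0.5) + (0.5)·(0.5) + (-0.5)·(2.5)) / 5 = -11.5/5 = -2.3
  s[C,C] = ((-2.5)·(-2.5) + (0.5)·(0.5) + (-1.5)·(-1.5) + (0.5)·(0.5) + (0.5)·(0.5) + (2.5)·(2.5)) / 5 = 15.5/5 = 3.1
  Sample standard deviations s_i = √(s[i,i]):
  s(A) = √(4.6667) = 2.1602
  s(B) = √(4.3) = 2.0736
  s(C) = √(3.1) = 1.7607

Step 3 — r_{ij} = s_{ij} / (s_i · s_j):
  r[A,A] = 1 (diagonal).
  r[A,B] = -0.4 / (2.1602 · 2.0736) = -0.4 / 4.4796 = -0.0893
  r[A,C] = -0.2 / (2.1602 · 1.7607) = -0.2 / 3.8035 = -0.0526
  r[B,B] = 1 (diagonal).
  r[B,C] = -2.3 / (2.0736 · 1.7607) = -2.3 / 3.651 = -0.63
  r[C,C] = 1 (diagonal).

R is symmetric with unit diagonal. Assembling:

R = [[1, -0.0893, -0.0526],
 [-0.0893, 1, -0.63],
 [-0.0526, -0.63, 1]]


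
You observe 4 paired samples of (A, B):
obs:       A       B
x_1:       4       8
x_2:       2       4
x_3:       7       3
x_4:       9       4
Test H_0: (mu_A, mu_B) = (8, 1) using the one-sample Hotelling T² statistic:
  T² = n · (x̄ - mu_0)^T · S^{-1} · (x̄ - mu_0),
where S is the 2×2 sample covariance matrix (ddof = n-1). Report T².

Step 1 — sample mean vector:
  mean(A) = (4 + 2 + 7 + 9) / 4 = 22/4 = 5.5
  mean(B) = (8 + 4 + 3 + 4) / 4 = 19/4 = 4.75
  x̄ = (5.5, 4.75),  deviation x̄ - mu_0 = (5.5, 4.75) - (8, 1) = (-2.5, 3.75).

Step 2 — sample covariance matrix, S[i,j] = (1/(n-1)) · Σ_k (x_{k,i} - mean_i) · (x_{k,j} - mean_j), divisor n-1 = 3:
  S[A,A] = ((-1.5)·(-1.5) + (-3.5)·(-3.5) + (1.5)·(1.5) + (3.5)·(3.5)) / 3 = 29/3 = 9.6667
  S[A,B] = ((-1.5)·(3.25) + (-3.5)·(-0.75) + (1.5)·(-1.75) + (3.5)·(-0.75)) / 3 = -7.5/3 = -2.5
  S[B,B] = ((3.25)·(3.25) + (-0.75)·(-0.75) + (-1.75)·(-1.75) + (-0.75)·(-0.75)) / 3 = 14.75/3 = 4.9167
  S = [[9.6667, -2.5],
 [-2.5, 4.9167]].

Step 3 — invert S. det(S) = 9.6667·4.9167 - (-2.5)² = 41.2778.
  S^{-1} = (1/det) · [[d, -b], [-b, a]] = [[0.1191, 0.0606],
 [0.0606, 0.2342]].

Step 4 — quadratic form (x̄ - mu_0)^T · S^{-1} · (x̄ - mu_0):
  S^{-1} · (x̄ - mu_0) = (-0.0707, 0.7268),
  (x̄ - mu_0)^T · [...] = (-2.5)·(-0.0707) + (3.75)·(0.7268) = 2.9021.

Step 5 — scale by n: T² = 4 · 2.9021 = 11.6083.

T² ≈ 11.6083


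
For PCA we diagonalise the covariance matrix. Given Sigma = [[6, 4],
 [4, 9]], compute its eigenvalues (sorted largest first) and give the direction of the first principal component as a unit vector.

Step 1 — characteristic polynomial of 2×2 Sigma:
  det(Sigma - λI) = λ² - trace · λ + det = 0.
  trace = 6 + 9 = 15, det = 6·9 - (4)² = 38.
Step 2 — discriminant:
  Δ = trace² - 4·det = 225 - 152 = 73.
Step 3 — eigenvalues:
  λ = (trace ± √Δ)/2 = (15 ± 8.544)/2,
  λ_1 = 11.772,  λ_2 = 3.228.

Step 4 — unit eigenvector for λ_1: solve (Sigma - λ_1 I)v = 0. First row:
  (6 - 11.772)·v_x + (4)·v_y = 0, i.e. (-5.772)·v_x + (4)·v_y = 0,
  so v ∝ (b, λ_1 - a) = (4, 5.772) = u.
  ||u|| = √((4)² + (5.772)²) = √(49.316) ≈ 7.0225,
  v_1 = u/||u|| ≈ (0.5696, 0.8219) (||v_1|| = 1).

λ_1 = 11.772,  λ_2 = 3.228;  v_1 ≈ (0.5696, 0.8219)


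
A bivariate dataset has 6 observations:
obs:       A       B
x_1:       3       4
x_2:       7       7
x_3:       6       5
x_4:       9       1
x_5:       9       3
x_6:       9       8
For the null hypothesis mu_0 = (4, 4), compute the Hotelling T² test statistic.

Step 1 — sample mean vector:
  mean(A) = (3 + 7 + 6 + 9 + 9 + 9) / 6 = 43/6 = 7.1667
  mean(B) = (4 + 7 + 5 + 1 + 3 + 8) / 6 = 28/6 = 4.6667
  x̄ = (7.1667, 4.6667),  deviation x̄ - mu_0 = (7.1667, 4.6667) - (4, 4) = (3.1667, 0.6667).

Step 2 — sample covariance matrix, S[i,j] = (1/(n-1)) · Σ_k (x_{k,i} - mean_i) · (x_{k,j} - mean_j), divisor n-1 = 5:
  S[A,A] = ((-4.1667)·(-4.1667) + (-0.1667)·(-0.1667) + (-1.1667)·(-1.1667) + (1.8333)·(1.8333) + (1.8333)·(1.8333) + (1.8333)·(1.8333)) / 5 = 28.8333/5 = 5.7667
  S[A,B] = ((-4.1667)·(-0.6667) + (-0.1667)·(2.3333) + (-1.1667)·(0.3333) + (1.8333)·(-3.6667) + (1.8333)·(-1.6667) + (1.8333)·(3.3333)) / 5 = -1.6667/5 = -0.3333
  S[B,B] = ((-0.6667)·(-0.6667) + (2.3333)·(2.3333) + (0.3333)·(0.3333) + (-3.6667)·(-3.6667) + (-1.6667)·(-1.6667) + (3.3333)·(3.3333)) / 5 = 33.3333/5 = 6.6667
  S = [[5.7667, -0.3333],
 [-0.3333, 6.6667]].

Step 3 — invert S. det(S) = 5.7667·6.6667 - (-0.3333)² = 38.3333.
  S^{-1} = (1/det) · [[d, -b], [-b, a]] = [[0.1739, 0.0087],
 [0.0087, 0.1504]].

Step 4 — quadratic form (x̄ - mu_0)^T · S^{-1} · (x̄ - mu_0):
  S^{-1} · (x̄ - mu_0) = (0.5565, 0.1278),
  (x̄ - mu_0)^T · [...] = (3.1667)·(0.5565) + (0.6667)·(0.1278) = 1.8475.

Step 5 — scale by n: T² = 6 · 1.8475 = 11.0852.

T² ≈ 11.0852


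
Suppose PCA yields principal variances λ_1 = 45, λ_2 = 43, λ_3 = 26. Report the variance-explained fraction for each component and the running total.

Step 1 — total variance = trace(Sigma) = Σ λ_i = 45 + 43 + 26 = 114.

Step 2 — fraction explained by component i = λ_i / Σ λ:
  PC1: 45/114 = 0.3947
  PC2: 43/114 = 0.3772
  PC3: 26/114 = 0.2281

Step 3 — cumulative fraction after k components = (λ_1 + ... + λ_k) / Σ λ:
  k = 1: 45/114 = 0.3947
  k = 2: (45 + 43)/114 = 88/114 = 0.7719
  k = 3: (45 + 43 + 26)/114 = 114/114 = 1

Summary (fraction, with percent):

explained: PC1 0.3947 (39.47%), PC2 0.3772 (37.72%), PC3 0.2281 (22.81%);  cumulative: 0.3947, 0.7719, 1


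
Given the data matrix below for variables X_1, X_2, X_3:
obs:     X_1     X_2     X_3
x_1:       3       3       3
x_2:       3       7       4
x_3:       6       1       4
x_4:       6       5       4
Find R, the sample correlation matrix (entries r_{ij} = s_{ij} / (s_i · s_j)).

Step 1 — column means:
  mean(X_1) = (3 + 3 + 6 + 6) / 4 = 18/4 = 4.5
  mean(X_2) = (3 + 7 + 1 + 5) / 4 = 16/4 = 4
  mean(X_3) = (3 + 4 + 4 + 4) / 4 = 15/4 = 3.75

Step 2 — sample variances and covariances s[i,j] = (1/(n-1)) · Σ_k (x_{k,i} - mean_i) · (x_{k,j} - mean_j), with n-1 = 3:
  s[X_1,X_1] = ((-1.5)·(-1.5) + (-1.5)·(-1.5) + (1.5)·(1.5) + (1.5)·(1.5)) / 3 = 9/3 = 3
  s[X_1,X_2] = ((-1.5)·(-1) + (-1.5)·(3) + (1.5)·(-3) + (1.5)·(1)) / 3 = -6/3 = -2
  s[X_1,X_3] = ((-1.5)·(-0.75) + (-1.5)·(0.25) + (1.5)·(0.25) + (1.5)·(0.25)) / 3 = 1.5/3 = 0.5
  s[X_2,X_2] = ((-1)·(-1) + (3)·(3) + (-3)·(-3) + (1)·(1)) / 3 = 20/3 = 6.6667
  s[X_2,X_3] = ((-1)·(-0.75) + (3)·(0.25) + (-3)·(0.25) + (1)·(0.25)) / 3 = 1/3 = 0.3333
  s[X_3,X_3] = ((-0.75)·(-0.75) + (0.25)·(0.25) + (0.25)·(0.25) + (0.25)·(0.25)) / 3 = 0.75/3 = 0.25
  Sample standard deviations s_i = √(s[i,i]):
  s(X_1) = √(3) = 1.7321
  s(X_2) = √(6.6667) = 2.582
  s(X_3) = √(0.25) = 0.5

Step 3 — r_{ij} = s_{ij} / (s_i · s_j):
  r[X_1,X_1] = 1 (diagonal).
  r[X_1,X_2] = -2 / (1.7321 · 2.582) = -2 / 4.4721 = -0.4472
  r[X_1,X_3] = 0.5 / (1.7321 · 0.5) = 0.5 / 0.866 = 0.5774
  r[X_2,X_2] = 1 (diagonal).
  r[X_2,X_3] = 0.3333 / (2.582 · 0.5) = 0.3333 / 1.291 = 0.2582
  r[X_3,X_3] = 1 (diagonal).

R is symmetric with unit diagonal. Assembling:

R = [[1, -0.4472, 0.5774],
 [-0.4472, 1, 0.2582],
 [0.5774, 0.2582, 1]]


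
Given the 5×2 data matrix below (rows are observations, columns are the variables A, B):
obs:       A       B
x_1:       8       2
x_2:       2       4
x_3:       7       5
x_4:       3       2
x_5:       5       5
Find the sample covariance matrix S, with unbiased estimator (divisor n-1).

Step 1 — column means:
  mean(A) = (8 + 2 + 7 + 3 + 5) / 5 = 25/5 = 5
  mean(B) = (2 + 4 + 5 + 2 + 5) / 5 = 18/5 = 3.6

Step 2 — sample covariance S[i,j] = (1/(n-1)) · Σ_k (x_{k,i} - mean_i) · (x_{k,j} - mean_j), with n-1 = 4.
  S[A,A] = ((3)·(3) + (-3)·(-3) + (2)·(2) + (-2)·(-2) + (0)·(0)) / 4 = 26/4 = 6.5
  S[A,B] = ((3)·(-1.6) + (-3)·(0.4) + (2)·(1.4) + (-2)·(-1.6) + (0)·(1.4)) / 4 = 0/4 = 0
  S[B,B] = ((-1.6)·(-1.6) + (0.4)·(0.4) + (1.4)·(1.4) + (-1.6)·(-1.6) + (1.4)·(1.4)) / 4 = 9.2/4 = 2.3

S is symmetric (S[j,i] = S[i,j]). Assembling:

S = [[6.5, 0],
 [0, 2.3]]


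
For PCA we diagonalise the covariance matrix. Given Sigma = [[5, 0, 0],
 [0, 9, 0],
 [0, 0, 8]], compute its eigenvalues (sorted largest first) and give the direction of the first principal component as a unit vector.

Step 1 — characteristic polynomial p(λ) = det(λI - Sigma) = λ³ - tr·λ² + c_1·λ - det, where tr = trace, c_1 = sum of the principal 2×2 minors, det = det(Sigma):
  tr = 5 + 9 + 8 = 22,
  c_1 = (5·9 - (0)²) + (5·8 - (0)²) + (9·8 - (0)²) = 45 + 40 + 72 = 157,
  det = 5·(9·8 - (0)²) - (0)·((0)·8 - (0)·(0)) + (0)·((0)·(0) - 9·(0)) = 5·(72) - (0)·(0) + (0)·(0) = 360.
  So p(λ) = λ³ - 22λ² + 157λ - 360.
Step 2 — look for an integer root (rational root theorem: any rational root is an integer divisor of 360). Testing λ = 5:
  p(5) = 125 - 550 + 785 - 360 = 0  ✓
  Dividing out (λ - 5): p(λ) = (λ - 5)(λ² - 17λ + 72).
Step 3 — remaining eigenvalues from the quadratic λ² - 17λ + 72 = 0:
  Δ = 17² - 4·72 = 289 - 288 = 1,  λ = (17 ± √1)/2 = (17 ± 1)/2 = 9 or 8.
  Sorted: λ_1 = 9,  λ_2 = 8,  λ_3 = 5  (check: sum = 22 = tr ✓).

Step 4 — unit eigenvector for λ_1 = 9: v spans the null space of (Sigma - λ_1 I), whose rows are
  r_1 = (-4, 0, 0),  r_2 = (0, 0, 0),  r_3 = (0, 0, -1).
  v is orthogonal to every row, so take v ∝ r_1 × r_3 = ((0)·(-1) - (0)·(0), (0)·(0) - (-4)·(-1), (-4)·(0) - (0)·(0)) = (0, -4, 0).
  Rescale (divide by 4; multiply by -1 so the first nonzero entry is positive): u = (0, 1, 0).
  ||u|| = √((0)² + (1)² + (0)²) = √(1) = 1,  v_1 = u/||u|| ≈ (0, 1, 0) (||v_1|| = 1).

λ_1 = 9,  λ_2 = 8,  λ_3 = 5;  v_1 ≈ (0, 1, 0)


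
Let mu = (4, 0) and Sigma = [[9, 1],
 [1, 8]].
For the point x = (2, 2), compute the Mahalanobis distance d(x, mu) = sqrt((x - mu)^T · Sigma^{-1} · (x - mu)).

Step 1 — centre the observation: (x - mu) = (-2, 2).

Step 2 — invert Sigma. det(Sigma) = 9·8 - (1)² = 71.
  Sigma^{-1} = (1/det) · [[d, -b], [-b, a]] = [[0.1127, -0.0141],
 [-0.0141, 0.1268]].

Step 3 — form the quadratic (x - mu)^T · Sigma^{-1} · (x - mu):
  Sigma^{-1} · (x - mu) = (-0.2535, 0.2817).
  (x - mu)^T · [Sigma^{-1} · (x - mu)] = (-2)·(-0.2535) + (2)·(0.2817) = 1.0704.

Step 4 — take square root: d = √(1.0704) ≈ 1.0346.

d(x, mu) = √(1.0704) ≈ 1.0346


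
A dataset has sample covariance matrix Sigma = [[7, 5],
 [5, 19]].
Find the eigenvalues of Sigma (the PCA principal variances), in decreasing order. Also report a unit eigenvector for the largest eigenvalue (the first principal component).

Step 1 — characteristic polynomial of 2×2 Sigma:
  det(Sigma - λI) = λ² - trace · λ + det = 0.
  trace = 7 + 19 = 26, det = 7·19 - (5)² = 108.
Step 2 — discriminant:
  Δ = trace² - 4·det = 676 - 432 = 244.
Step 3 — eigenvalues:
  λ = (trace ± √Δ)/2 = (26 ± 15.6205)/2,
  λ_1 = 20.8102,  λ_2 = 5.1898.

Step 4 — unit eigenvector for λ_1: solve (Sigma - λ_1 I)v = 0. First row:
  (7 - 20.8102)·v_x + (5)·v_y = 0, i.e. (-13.8102)·v_x + (5)·v_y = 0,
  so v ∝ (b, λ_1 - a) = (5, 13.8102) = u.
  ||u|| = √((5)² + (13.8102)²) = √(215.723) ≈ 14.6875,
  v_1 = u/||u|| ≈ (0.3404, 0.9403) (||v_1|| = 1).

λ_1 = 20.8102,  λ_2 = 5.1898;  v_1 ≈ (0.3404, 0.9403)


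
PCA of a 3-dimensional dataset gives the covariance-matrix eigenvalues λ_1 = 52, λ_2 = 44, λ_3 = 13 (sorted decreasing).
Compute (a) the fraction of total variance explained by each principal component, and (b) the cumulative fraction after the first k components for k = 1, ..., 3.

Step 1 — total variance = trace(Sigma) = Σ λ_i = 52 + 44 + 13 = 109.

Step 2 — fraction explained by component i = λ_i / Σ λ:
  PC1: 52/109 = 0.4771
  PC2: 44/109 = 0.4037
  PC3: 13/109 = 0.1193

Step 3 — cumulative fraction after k components = (λ_1 + ... + λ_k) / Σ λ:
  k = 1: 52/109 = 0.4771
  k = 2: (52 + 44)/109 = 96/109 = 0.8807
  k = 3: (52 + 44 + 13)/109 = 109/109 = 1

Summary (fraction, with percent):

explained: PC1 0.4771 (47.71%), PC2 0.4037 (40.37%), PC3 0.1193 (11.93%);  cumulative: 0.4771, 0.8807, 1


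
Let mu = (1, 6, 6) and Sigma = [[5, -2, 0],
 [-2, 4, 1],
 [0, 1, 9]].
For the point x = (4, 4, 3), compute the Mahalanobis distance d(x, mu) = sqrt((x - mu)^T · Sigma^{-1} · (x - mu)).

Step 1 — centre the observation: (x - mu) = (3, -2, -3).

Step 2 — invert Sigma (cofactor / det for 3×3, or solve directly):
  Sigma^{-1} = [[0.2518, 0.1295, -0.0144],
 [0.1295, 0.3237, -0.036],
 [-0.0144, -0.036, 0.1151]].

Step 3 — form the quadratic (x - mu)^T · Sigma^{-1} · (x - mu):
  Sigma^{-1} · (x - mu) = (0.5396, -0.1511, -0.3165).
  (x - mu)^T · [Sigma^{-1} · (x - mu)] = (3)·(0.5396) + (-2)·(-0.1511) + (-3)·(-0.3165) = 2.8705.

Step 4 — take square root: d = √(2.8705) ≈ 1.6943.

d(x, mu) = √(2.8705) ≈ 1.6943


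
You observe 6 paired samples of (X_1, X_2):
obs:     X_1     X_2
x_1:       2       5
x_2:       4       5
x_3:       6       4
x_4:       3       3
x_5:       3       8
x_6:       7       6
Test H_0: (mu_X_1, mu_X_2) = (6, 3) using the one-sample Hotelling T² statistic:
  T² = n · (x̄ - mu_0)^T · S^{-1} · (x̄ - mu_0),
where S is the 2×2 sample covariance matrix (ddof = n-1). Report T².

Step 1 — sample mean vector:
  mean(X_1) = (2 + 4 + 6 + 3 + 3 + 7) / 6 = 25/6 = 4.1667
  mean(X_2) = (5 + 5 + 4 + 3 + 8 + 6) / 6 = 31/6 = 5.1667
  x̄ = (4.1667, 5.1667),  deviation x̄ - mu_0 = (4.1667, 5.1667) - (6, 3) = (-1.8333, 2.1667).

Step 2 — sample covariance matrix, S[i,j] = (1/(n-1)) · Σ_k (x_{k,i} - mean_i) · (x_{k,j} - mean_j), divisor n-1 = 5:
  S[X_1,X_1] = ((-2.1667)·(-2.1667) + (-0.1667)·(-0.1667) + (1.8333)·(1.8333) + (-1.1667)·(-1.1667) + (-1.1667)·(-1.1667) + (2.8333)·(2.8333)) / 5 = 18.8333/5 = 3.7667
  S[X_1,X_2] = ((-2.1667)·(-0.1667) + (-0.1667)·(-0.1667) + (1.8333)·(-1.1667) + (-1.1667)·(-2.1667) + (-1.1667)·(2.8333) + (2.8333)·(0.8333)) / 5 = -0.1667/5 = -0.0333
  S[X_2,X_2] = ((-0.1667)·(-0.1667) + (-0.1667)·(-0.1667) + (-1.1667)·(-1.1667) + (-2.1667)·(-2.1667) + (2.8333)·(2.8333) + (0.8333)·(0.8333)) / 5 = 14.8333/5 = 2.9667
  S = [[3.7667, -0.0333],
 [-0.0333, 2.9667]].

Step 3 — invert S. det(S) = 3.7667·2.9667 - (-0.0333)² = 11.1733.
  S^{-1} = (1/det) · [[d, -b], [-b, a]] = [[0.2655, 0.003],
 [0.003, 0.3371]].

Step 4 — quadratic form (x̄ - mu_0)^T · S^{-1} · (x̄ - mu_0):
  S^{-1} · (x̄ - mu_0) = (-0.4803, 0.7249),
  (x̄ - mu_0)^T · [...] = (-1.8333)·(-0.4803) + (2.1667)·(0.7249) = 2.4513.

Step 5 — scale by n: T² = 6 · 2.4513 = 14.7076.

T² ≈ 14.7076
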